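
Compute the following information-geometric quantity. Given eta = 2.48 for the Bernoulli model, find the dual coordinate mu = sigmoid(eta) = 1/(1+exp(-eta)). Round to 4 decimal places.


Dual coordinate (expectation parameter) for Bernoulli:
mu = 1/(1+exp(-eta)).
eta = 2.48.
exp(-eta) = exp(-2.48) = 0.083743.
mu = 1/(1+0.083743) = 0.9227

0.9227


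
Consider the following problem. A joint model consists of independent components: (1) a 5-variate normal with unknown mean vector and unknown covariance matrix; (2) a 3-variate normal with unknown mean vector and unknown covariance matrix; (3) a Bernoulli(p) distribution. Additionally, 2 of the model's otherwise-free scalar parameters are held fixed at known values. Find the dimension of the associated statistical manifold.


The dimension of a statistical manifold equals the number of free
(independent) real parameters of the model. For a product of independent
blocks the parameter counts add.
- 5-variate normal: 5 (mean) + 5*6/2 = 15 (symmetric covariance) = 20.
- 3-variate normal: 3 (mean) + 3*4/2 = 6 (symmetric covariance) = 9.
- Bernoulli (p): 1.
Total = 20 + 9 + 1 = 30.
2 parameter(s) fixed at known values: 30 - 2 = 28.
Dimension = 28

28


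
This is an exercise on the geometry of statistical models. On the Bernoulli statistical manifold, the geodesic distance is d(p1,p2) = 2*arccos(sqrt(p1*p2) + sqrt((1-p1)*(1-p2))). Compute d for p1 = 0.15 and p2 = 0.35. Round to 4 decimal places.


Geodesic distance on Bernoulli manifold:
d(p1,p2) = 2*arccos(sqrt(p1*p2) + sqrt((1-p1)*(1-p2))).
sqrt(p1*p2) = sqrt(0.15*0.35) = 0.229129.
sqrt((1-p1)*(1-p2)) = sqrt(0.85*0.65) = 0.743303.
arg = 0.229129 + 0.743303 = 0.972432.
d = 2*arccos(0.972432) = 0.4707

0.4707


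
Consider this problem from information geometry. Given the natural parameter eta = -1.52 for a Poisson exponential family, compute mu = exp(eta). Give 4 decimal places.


Expectation parameter for Poisson exponential family:
mu = exp(eta).
eta = -1.52.
mu = exp(-1.52) = 0.2187

0.2187


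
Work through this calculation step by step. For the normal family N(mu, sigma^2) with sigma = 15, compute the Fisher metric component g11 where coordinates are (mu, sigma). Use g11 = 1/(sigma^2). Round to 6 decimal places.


For the 2-parameter normal family, the Fisher metric has:
  g11 = 1/sigma^2, g22 = 2/sigma^2.
sigma = 15, sigma^2 = 225.
g11 = 0.004444

0.004444


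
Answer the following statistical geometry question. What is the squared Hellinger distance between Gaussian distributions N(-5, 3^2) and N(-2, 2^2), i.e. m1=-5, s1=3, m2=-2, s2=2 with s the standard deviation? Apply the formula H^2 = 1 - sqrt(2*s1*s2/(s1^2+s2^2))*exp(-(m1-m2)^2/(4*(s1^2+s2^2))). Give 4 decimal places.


Squared Hellinger distance for Gaussians:
H^2 = 1 - sqrt(2*s1*s2/(s1^2+s2^2)) * exp(-(m1-m2)^2/(4*(s1^2+s2^2))).
s1^2 = 9, s2^2 = 4, s1^2+s2^2 = 13.
sqrt(2*3*2/(13)) = 0.960769.
(m1-m2)^2 = (-3)^2 = 9.
exp(-9/(4*13)) = exp(-0.173077) = 0.841073.
H^2 = 1 - 0.960769*0.841073 = 0.1919

0.1919


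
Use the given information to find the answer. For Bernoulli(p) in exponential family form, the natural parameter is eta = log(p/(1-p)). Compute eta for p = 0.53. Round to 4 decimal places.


Natural parameter for Bernoulli: eta = log(p/(1-p)).
p = 0.53, 1-p = 0.47.
p/(1-p) = 1.12766.
eta = log(1.12766) = 0.1201

0.1201


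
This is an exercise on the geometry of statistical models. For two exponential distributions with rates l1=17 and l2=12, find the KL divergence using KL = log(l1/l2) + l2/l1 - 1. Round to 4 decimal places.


KL divergence for exponential family:
KL = log(l1/l2) + l2/l1 - 1.
log(17/12) = 0.348307.
12/17 = 0.705882.
KL = 0.348307 + 0.705882 - 1 = 0.0542

0.0542


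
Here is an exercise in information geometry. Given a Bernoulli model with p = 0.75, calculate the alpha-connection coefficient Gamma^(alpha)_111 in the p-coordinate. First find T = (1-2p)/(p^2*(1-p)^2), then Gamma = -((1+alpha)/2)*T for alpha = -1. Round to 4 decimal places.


Skewness (Amari-Chentsov) tensor: T = (1-2p)/(p^2*(1-p)^2).
p = 0.75, 1-2p = -0.5, p^2 = 0.5625, (1-p)^2 = 0.0625.
T = -0.5/(0.5625 * 0.0625) = -14.222222.
In the p-coordinate, Gamma^(alpha) = Gamma^(0) - (alpha/2)*T with Gamma^(0) = (1/2)*g'(p) = -T/2,
so Gamma^(alpha) = -((1+alpha)/2)*T.
alpha = -1, -(1+alpha)/2 = 0.0.
Gamma = 0.0 * -14.222222 = 0.0000

0.0000


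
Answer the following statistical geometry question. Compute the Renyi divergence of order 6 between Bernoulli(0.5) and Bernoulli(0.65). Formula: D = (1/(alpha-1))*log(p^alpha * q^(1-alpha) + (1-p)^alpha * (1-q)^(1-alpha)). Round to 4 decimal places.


Renyi divergence of order alpha between Bernoulli distributions:
D = (1/(alpha-1))*log(p^alpha * q^(1-alpha) + (1-p)^alpha * (1-q)^(1-alpha)).
alpha = 6, p = 0.5, q = 0.65.
p^alpha * q^(1-alpha) = 0.5^6 * 0.65^-5 = 0.134665.
(1-p)^alpha * (1-q)^(1-alpha) = 0.5^6 * 0.35^-5 = 2.974951.
sum = 0.134665 + 2.974951 = 3.109615.
D = (1/5)*log(3.109615) = 0.2269

0.2269


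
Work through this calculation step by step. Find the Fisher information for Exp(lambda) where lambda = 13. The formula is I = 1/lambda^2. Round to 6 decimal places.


Fisher information for exponential: I(lambda) = 1/lambda^2.
lambda = 13, lambda^2 = 169.
I = 1/169 = 0.005917

0.005917


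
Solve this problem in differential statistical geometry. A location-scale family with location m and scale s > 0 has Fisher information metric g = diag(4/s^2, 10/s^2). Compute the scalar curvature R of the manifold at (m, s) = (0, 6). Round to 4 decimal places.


The metric has the form g = (A dm^2 + B ds^2)/s^2 with A = 4, B = 10.
Substitute u = sqrt(A/B)*m: g = B*(du^2 + ds^2)/s^2, i.e. B times the
Poincare upper half-plane metric, which has constant Gaussian curvature -1.
Scaling a 2D metric by a constant c divides the Gaussian curvature by c,
so K = -1/B = -1/(10) = -0.1000 everywhere (the point (m, s) = (0, 6) is irrelevant:
the curvature is constant).
Scalar curvature in dimension 2: R = 2K = -2/(10) = -0.2000.

-0.2000


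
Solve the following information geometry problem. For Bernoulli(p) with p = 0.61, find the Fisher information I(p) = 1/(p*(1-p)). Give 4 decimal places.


For Bernoulli(p), Fisher information is I(p) = 1/(p*(1-p)).
p = 0.61, 1-p = 0.39.
p*(1-p) = 0.2379.
I(p) = 1/0.2379 = 4.2034

4.2034


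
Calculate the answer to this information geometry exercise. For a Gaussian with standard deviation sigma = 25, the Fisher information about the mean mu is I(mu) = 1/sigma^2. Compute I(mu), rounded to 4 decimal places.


The Fisher information for the mean of a normal distribution is I(mu) = 1/sigma^2.
sigma = 25, so sigma^2 = 625.
I(mu) = 1/625 = 0.0016

0.0016


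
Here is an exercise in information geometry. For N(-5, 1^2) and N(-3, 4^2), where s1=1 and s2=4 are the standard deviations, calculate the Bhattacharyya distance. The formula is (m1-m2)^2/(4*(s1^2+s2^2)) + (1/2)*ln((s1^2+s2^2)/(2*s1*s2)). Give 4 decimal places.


Bhattacharyya distance between two Gaussians:
DB = (m1-m2)^2/(4*(s1^2+s2^2)) + (1/2)*ln((s1^2+s2^2)/(2*s1*s2)).
(m1-m2)^2 = (-2)^2 = 4.
s1^2+s2^2 = 1 + 16 = 17.
term1 = 4/68 = 0.058824.
term2 = 0.5*ln(17/8.0) = 0.376886.
DB = 0.058824 + 0.376886 = 0.4357

0.4357


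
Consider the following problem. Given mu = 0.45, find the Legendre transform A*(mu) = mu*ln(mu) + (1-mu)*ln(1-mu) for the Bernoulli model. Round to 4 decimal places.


Legendre transform for Bernoulli:
A*(mu) = mu*log(mu) + (1-mu)*log(1-mu).
mu = 0.45, 1-mu = 0.55.
mu*log(mu) = 0.45*log(0.45) = -0.359328.
(1-mu)*log(1-mu) = 0.55*log(0.55) = -0.32881.
A* = -0.359328 + -0.32881 = -0.6881

-0.6881


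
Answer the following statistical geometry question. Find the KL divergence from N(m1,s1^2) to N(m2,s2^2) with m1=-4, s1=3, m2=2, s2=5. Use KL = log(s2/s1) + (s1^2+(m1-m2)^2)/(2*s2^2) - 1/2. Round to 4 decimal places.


KL divergence between normal distributions:
KL = log(s2/s1) + (s1^2 + (m1-m2)^2)/(2*s2^2) - 1/2.
log(5/3) = 0.510826.
(3^2 + (-4-2)^2)/(2*5^2) = (9 + 36)/50 = 0.9.
KL = 0.510826 + 0.9 - 0.5 = 0.9108

0.9108


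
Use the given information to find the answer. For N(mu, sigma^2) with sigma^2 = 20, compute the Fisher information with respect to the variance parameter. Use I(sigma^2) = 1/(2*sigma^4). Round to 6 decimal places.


Fisher information for variance: I(sigma^2) = 1/(2*sigma^4).
sigma^2 = 20, so sigma^4 = 400.
I = 1/(2*400) = 1/800 = 0.001250

0.001250


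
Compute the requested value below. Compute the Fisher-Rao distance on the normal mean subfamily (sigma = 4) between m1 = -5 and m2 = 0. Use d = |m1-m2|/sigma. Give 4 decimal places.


On the fixed-variance normal subfamily, geodesic distance = |m1-m2|/sigma.
|-5 - 0| = 5.
sigma = 4.
d = 5/4 = 1.2500

1.2500


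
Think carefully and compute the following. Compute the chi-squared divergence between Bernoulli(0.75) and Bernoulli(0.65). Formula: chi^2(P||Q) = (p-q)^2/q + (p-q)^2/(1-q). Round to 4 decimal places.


Chi-squared divergence between Bernoulli distributions:
chi^2 = (p-q)^2/q + (p-q)^2/(1-q).
p = 0.75, q = 0.65, p-q = 0.1.
(p-q)^2 = 0.01.
term1 = 0.01/0.65 = 0.015385.
term2 = 0.01/0.35 = 0.028571.
chi^2 = 0.015385 + 0.028571 = 0.0440

0.0440


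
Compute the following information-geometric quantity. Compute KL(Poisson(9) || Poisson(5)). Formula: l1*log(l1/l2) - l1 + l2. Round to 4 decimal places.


KL divergence for Poisson:
KL = l1*log(l1/l2) - l1 + l2.
l1 = 9, l2 = 5.
log(9/5) = 0.587787.
l1*log(l1/l2) = 9 * 0.587787 = 5.29008.
KL = 5.29008 - 9 + 5 = 1.2901

1.2901


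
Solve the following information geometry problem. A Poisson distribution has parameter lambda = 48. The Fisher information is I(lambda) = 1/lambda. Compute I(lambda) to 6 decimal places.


Fisher information for Poisson: I(lambda) = 1/lambda.
lambda = 48.
I(lambda) = 1/48 = 0.020833

0.020833


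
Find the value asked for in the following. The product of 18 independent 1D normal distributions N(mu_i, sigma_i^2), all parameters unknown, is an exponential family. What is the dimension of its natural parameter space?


Exponential family dimension calculation:
Each univariate normal has two natural parameters (mu/sigma^2 and -1/(2 sigma^2)).
With 18 independent components, dim = 2 * 18 = 36.

36


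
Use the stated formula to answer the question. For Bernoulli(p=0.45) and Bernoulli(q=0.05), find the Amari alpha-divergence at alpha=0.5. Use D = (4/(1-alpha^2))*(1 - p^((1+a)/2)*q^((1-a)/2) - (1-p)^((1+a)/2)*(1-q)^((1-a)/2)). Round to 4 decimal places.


Amari alpha-divergence:
D = (4/(1-alpha^2))*(1 - p^((1+a)/2)*q^((1-a)/2) - (1-p)^((1+a)/2)*(1-q)^((1-a)/2)).
alpha = 0.5, p = 0.45, q = 0.05.
e1 = (1+alpha)/2 = 0.75, e2 = (1-alpha)/2 = 0.25.
t1 = p^e1 * q^e2 = 0.45^0.75 * 0.05^0.25 = 0.259808.
t2 = (1-p)^e1 * (1-q)^e2 = 0.55^0.75 * 0.95^0.25 = 0.630526.
4/(1-alpha^2) = 5.333333.
D = 5.333333*(1 - 0.259808 - 0.630526) = 0.5849

0.5849


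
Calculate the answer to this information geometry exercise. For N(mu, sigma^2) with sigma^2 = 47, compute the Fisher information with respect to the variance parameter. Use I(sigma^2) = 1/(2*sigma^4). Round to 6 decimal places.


Fisher information for variance: I(sigma^2) = 1/(2*sigma^4).
sigma^2 = 47, so sigma^4 = 2209.
I = 1/(2*2209) = 1/4418 = 0.000226

0.000226


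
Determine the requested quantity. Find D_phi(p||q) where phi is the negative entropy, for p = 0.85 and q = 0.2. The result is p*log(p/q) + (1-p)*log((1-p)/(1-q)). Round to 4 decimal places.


Bregman divergence with negative entropy generator:
D = p*log(p/q) + (1-p)*log((1-p)/(1-q)).
p = 0.85, q = 0.2.
p*log(p/q) = 0.85*log(0.85/0.2) = 1.229881.
(1-p)*log((1-p)/(1-q)) = 0.15*log(0.15/0.8) = -0.251096.
D = 1.229881 + -0.251096 = 0.9788

0.9788


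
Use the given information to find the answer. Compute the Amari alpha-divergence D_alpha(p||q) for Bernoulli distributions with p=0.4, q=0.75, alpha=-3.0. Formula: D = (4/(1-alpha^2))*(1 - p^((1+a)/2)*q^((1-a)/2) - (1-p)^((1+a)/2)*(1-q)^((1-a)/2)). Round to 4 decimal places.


Amari alpha-divergence:
D = (4/(1-alpha^2))*(1 - p^((1+a)/2)*q^((1-a)/2) - (1-p)^((1+a)/2)*(1-q)^((1-a)/2)).
alpha = -3.0, p = 0.4, q = 0.75.
e1 = (1+alpha)/2 = -1.0, e2 = (1-alpha)/2 = 2.0.
t1 = p^e1 * q^e2 = 0.4^-1.0 * 0.75^2.0 = 1.40625.
t2 = (1-p)^e1 * (1-q)^e2 = 0.6^-1.0 * 0.25^2.0 = 0.104167.
4/(1-alpha^2) = -0.5.
D = -0.5*(1 - 1.40625 - 0.104167) = 0.2552

0.2552


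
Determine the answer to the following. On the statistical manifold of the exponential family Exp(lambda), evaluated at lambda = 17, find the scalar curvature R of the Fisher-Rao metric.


This family has a single free parameter, so its statistical manifold
is 1-dimensional. The Riemann curvature tensor of any 1-dimensional
Riemannian manifold vanishes identically, so R = 0.

0


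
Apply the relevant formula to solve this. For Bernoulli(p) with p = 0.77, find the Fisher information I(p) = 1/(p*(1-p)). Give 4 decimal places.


For Bernoulli(p), Fisher information is I(p) = 1/(p*(1-p)).
p = 0.77, 1-p = 0.23.
p*(1-p) = 0.1771.
I(p) = 1/0.1771 = 5.6465

5.6465


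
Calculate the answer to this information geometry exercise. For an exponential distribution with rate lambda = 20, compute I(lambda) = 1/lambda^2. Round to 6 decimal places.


Fisher information for exponential: I(lambda) = 1/lambda^2.
lambda = 20, lambda^2 = 400.
I = 1/400 = 0.002500

0.002500


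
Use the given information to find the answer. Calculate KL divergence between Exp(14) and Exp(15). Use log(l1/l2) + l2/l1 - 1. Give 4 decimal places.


KL divergence for exponential family:
KL = log(l1/l2) + l2/l1 - 1.
log(14/15) = -0.068993.
15/14 = 1.071429.
KL = -0.068993 + 1.071429 - 1 = 0.0024

0.0024


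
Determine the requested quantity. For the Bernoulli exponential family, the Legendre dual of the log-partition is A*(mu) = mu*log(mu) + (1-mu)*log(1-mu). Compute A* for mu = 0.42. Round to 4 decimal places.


Legendre transform for Bernoulli:
A*(mu) = mu*log(mu) + (1-mu)*log(1-mu).
mu = 0.42, 1-mu = 0.58.
mu*log(mu) = 0.42*log(0.42) = -0.36435.
(1-mu)*log(1-mu) = 0.58*log(0.58) = -0.315942.
A* = -0.36435 + -0.315942 = -0.6803

-0.6803


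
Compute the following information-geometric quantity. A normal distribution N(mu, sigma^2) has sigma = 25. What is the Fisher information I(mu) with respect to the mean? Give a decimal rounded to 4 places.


The Fisher information for the mean of a normal distribution is I(mu) = 1/sigma^2.
sigma = 25, so sigma^2 = 625.
I(mu) = 1/625 = 0.0016

0.0016


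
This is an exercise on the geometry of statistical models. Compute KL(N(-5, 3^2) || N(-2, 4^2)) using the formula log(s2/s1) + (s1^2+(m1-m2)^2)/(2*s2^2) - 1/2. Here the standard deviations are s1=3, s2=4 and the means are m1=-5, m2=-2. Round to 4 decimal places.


KL divergence between normal distributions:
KL = log(s2/s1) + (s1^2 + (m1-m2)^2)/(2*s2^2) - 1/2.
log(4/3) = 0.287682.
(3^2 + (-5--2)^2)/(2*4^2) = (9 + 9)/32 = 0.5625.
KL = 0.287682 + 0.5625 - 0.5 = 0.3502

0.3502


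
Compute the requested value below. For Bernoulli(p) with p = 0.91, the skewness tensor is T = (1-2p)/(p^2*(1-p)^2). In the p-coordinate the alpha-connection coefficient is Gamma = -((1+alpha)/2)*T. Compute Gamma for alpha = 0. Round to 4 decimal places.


Skewness (Amari-Chentsov) tensor: T = (1-2p)/(p^2*(1-p)^2).
p = 0.91, 1-2p = -0.82, p^2 = 0.8281, (1-p)^2 = 0.0081.
T = -0.82/(0.8281 * 0.0081) = -122.249206.
In the p-coordinate, Gamma^(alpha) = Gamma^(0) - (alpha/2)*T with Gamma^(0) = (1/2)*g'(p) = -T/2,
so Gamma^(alpha) = -((1+alpha)/2)*T.
alpha = 0, -(1+alpha)/2 = -0.5.
Gamma = -0.5 * -122.249206 = 61.1246

61.1246


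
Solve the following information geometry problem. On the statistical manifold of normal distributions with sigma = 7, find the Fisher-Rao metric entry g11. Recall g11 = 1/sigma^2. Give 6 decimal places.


For the 2-parameter normal family, the Fisher metric has:
  g11 = 1/sigma^2, g22 = 2/sigma^2.
sigma = 7, sigma^2 = 49.
g11 = 0.020408

0.020408


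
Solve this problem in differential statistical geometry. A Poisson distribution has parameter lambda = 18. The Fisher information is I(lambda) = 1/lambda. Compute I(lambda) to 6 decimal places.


Fisher information for Poisson: I(lambda) = 1/lambda.
lambda = 18.
I(lambda) = 1/18 = 0.055556

0.055556


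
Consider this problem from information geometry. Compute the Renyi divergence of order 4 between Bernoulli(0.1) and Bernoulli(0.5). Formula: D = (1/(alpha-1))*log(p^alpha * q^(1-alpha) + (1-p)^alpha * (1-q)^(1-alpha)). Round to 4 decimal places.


Renyi divergence of order alpha between Bernoulli distributions:
D = (1/(alpha-1))*log(p^alpha * q^(1-alpha) + (1-p)^alpha * (1-q)^(1-alpha)).
alpha = 4, p = 0.1, q = 0.5.
p^alpha * q^(1-alpha) = 0.1^4 * 0.5^-3 = 0.0008.
(1-p)^alpha * (1-q)^(1-alpha) = 0.9^4 * 0.5^-3 = 5.2488.
sum = 0.0008 + 5.2488 = 5.2496.
D = (1/3)*log(5.2496) = 0.5527

0.5527


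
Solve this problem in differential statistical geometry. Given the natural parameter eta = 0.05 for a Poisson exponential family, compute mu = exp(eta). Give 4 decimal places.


Expectation parameter for Poisson exponential family:
mu = exp(eta).
eta = 0.05.
mu = exp(0.05) = 1.0513

1.0513


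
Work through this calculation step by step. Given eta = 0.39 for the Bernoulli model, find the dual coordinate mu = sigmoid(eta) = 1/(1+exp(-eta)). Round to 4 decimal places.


Dual coordinate (expectation parameter) for Bernoulli:
mu = 1/(1+exp(-eta)).
eta = 0.39.
exp(-eta) = exp(-0.39) = 0.677057.
mu = 1/(1+0.677057) = 0.5963

0.5963


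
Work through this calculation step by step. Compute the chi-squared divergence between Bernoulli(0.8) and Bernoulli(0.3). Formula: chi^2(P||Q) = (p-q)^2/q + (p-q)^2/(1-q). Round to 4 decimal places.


Chi-squared divergence between Bernoulli distributions:
chi^2 = (p-q)^2/q + (p-q)^2/(1-q).
p = 0.8, q = 0.3, p-q = 0.5.
(p-q)^2 = 0.25.
term1 = 0.25/0.3 = 0.833333.
term2 = 0.25/0.7 = 0.357143.
chi^2 = 0.833333 + 0.357143 = 1.1905

1.1905


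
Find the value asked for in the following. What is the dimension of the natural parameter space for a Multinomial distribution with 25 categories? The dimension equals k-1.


Exponential family dimension calculation:
For Multinomial with k=25 categories, dim = k-1 = 24.

24


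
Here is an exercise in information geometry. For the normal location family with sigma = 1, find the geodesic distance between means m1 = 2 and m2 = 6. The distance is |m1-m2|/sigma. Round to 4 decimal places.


On the fixed-variance normal subfamily, geodesic distance = |m1-m2|/sigma.
|2 - 6| = 4.
sigma = 1.
d = 4/1 = 4.0000

4.0000


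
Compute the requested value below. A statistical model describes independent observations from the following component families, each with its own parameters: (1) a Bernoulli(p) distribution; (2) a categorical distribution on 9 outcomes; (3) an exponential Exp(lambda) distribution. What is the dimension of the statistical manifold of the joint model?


The dimension of a statistical manifold equals the number of free
(independent) real parameters of the model. For a product of independent
blocks the parameter counts add.
- Bernoulli (p): 1.
- categorical on 9 outcomes (probabilities sum to 1): 9-1 = 8.
- exponential (lambda): 1.
Total = 1 + 8 + 1 = 10.
Dimension = 10

10


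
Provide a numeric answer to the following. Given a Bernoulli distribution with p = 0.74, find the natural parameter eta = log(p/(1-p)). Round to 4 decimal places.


Natural parameter for Bernoulli: eta = log(p/(1-p)).
p = 0.74, 1-p = 0.26.
p/(1-p) = 2.846154.
eta = log(2.846154) = 1.0460

1.0460


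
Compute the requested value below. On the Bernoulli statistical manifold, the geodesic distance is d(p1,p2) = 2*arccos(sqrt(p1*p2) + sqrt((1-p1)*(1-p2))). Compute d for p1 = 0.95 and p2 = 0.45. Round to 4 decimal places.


Geodesic distance on Bernoulli manifold:
d(p1,p2) = 2*arccos(sqrt(p1*p2) + sqrt((1-p1)*(1-p2))).
sqrt(p1*p2) = sqrt(0.95*0.45) = 0.653835.
sqrt((1-p1)*(1-p2)) = sqrt(0.05*0.55) = 0.165831.
arg = 0.653835 + 0.165831 = 0.819666.
d = 2*arccos(0.819666) = 1.2199

1.2199


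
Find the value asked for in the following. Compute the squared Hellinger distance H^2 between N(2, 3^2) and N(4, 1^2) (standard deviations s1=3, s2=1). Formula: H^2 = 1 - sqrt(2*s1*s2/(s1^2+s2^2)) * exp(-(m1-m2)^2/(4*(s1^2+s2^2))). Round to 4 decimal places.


Squared Hellinger distance for Gaussians:
H^2 = 1 - sqrt(2*s1*s2/(s1^2+s2^2)) * exp(-(m1-m2)^2/(4*(s1^2+s2^2))).
s1^2 = 9, s2^2 = 1, s1^2+s2^2 = 10.
sqrt(2*3*1/(10)) = 0.774597.
(m1-m2)^2 = (-2)^2 = 4.
exp(-4/(4*10)) = exp(-0.1) = 0.904837.
H^2 = 1 - 0.774597*0.904837 = 0.2991

0.2991


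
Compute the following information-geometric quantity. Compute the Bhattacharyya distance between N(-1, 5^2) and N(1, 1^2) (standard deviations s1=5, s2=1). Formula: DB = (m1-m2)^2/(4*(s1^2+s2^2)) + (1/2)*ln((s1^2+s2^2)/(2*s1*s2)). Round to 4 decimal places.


Bhattacharyya distance between two Gaussians:
DB = (m1-m2)^2/(4*(s1^2+s2^2)) + (1/2)*ln((s1^2+s2^2)/(2*s1*s2)).
(m1-m2)^2 = (-2)^2 = 4.
s1^2+s2^2 = 25 + 1 = 26.
term1 = 4/104 = 0.038462.
term2 = 0.5*ln(26/10.0) = 0.477756.
DB = 0.038462 + 0.477756 = 0.5162

0.5162


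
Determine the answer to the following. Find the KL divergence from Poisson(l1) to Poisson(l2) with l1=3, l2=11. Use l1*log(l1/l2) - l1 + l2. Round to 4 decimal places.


KL divergence for Poisson:
KL = l1*log(l1/l2) - l1 + l2.
l1 = 3, l2 = 11.
log(3/11) = -1.299283.
l1*log(l1/l2) = 3 * -1.299283 = -3.897849.
KL = -3.897849 - 3 + 11 = 4.1022

4.1022


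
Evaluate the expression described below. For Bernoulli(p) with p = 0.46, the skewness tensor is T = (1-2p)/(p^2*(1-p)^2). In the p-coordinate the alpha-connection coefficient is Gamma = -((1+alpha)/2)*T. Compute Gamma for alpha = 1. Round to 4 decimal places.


Skewness (Amari-Chentsov) tensor: T = (1-2p)/(p^2*(1-p)^2).
p = 0.46, 1-2p = 0.08, p^2 = 0.2116, (1-p)^2 = 0.2916.
T = 0.08/(0.2116 * 0.2916) = 1.296543.
In the p-coordinate, Gamma^(alpha) = Gamma^(0) - (alpha/2)*T with Gamma^(0) = (1/2)*g'(p) = -T/2,
so Gamma^(alpha) = -((1+alpha)/2)*T.
alpha = 1, -(1+alpha)/2 = -1.0.
Gamma = -1.0 * 1.296543 = -1.2965

-1.2965


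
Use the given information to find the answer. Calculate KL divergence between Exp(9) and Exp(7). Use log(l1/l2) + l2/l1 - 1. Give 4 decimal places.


KL divergence for exponential family:
KL = log(l1/l2) + l2/l1 - 1.
log(9/7) = 0.251314.
7/9 = 0.777778.
KL = 0.251314 + 0.777778 - 1 = 0.0291

0.0291


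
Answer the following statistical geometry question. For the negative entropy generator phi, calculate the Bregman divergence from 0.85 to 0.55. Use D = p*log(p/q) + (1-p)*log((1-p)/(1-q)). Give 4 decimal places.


Bregman divergence with negative entropy generator:
D = p*log(p/q) + (1-p)*log((1-p)/(1-q)).
p = 0.85, q = 0.55.
p*log(p/q) = 0.85*log(0.85/0.55) = 0.37002.
(1-p)*log((1-p)/(1-q)) = 0.15*log(0.15/0.45) = -0.164792.
D = 0.37002 + -0.164792 = 0.2052

0.2052


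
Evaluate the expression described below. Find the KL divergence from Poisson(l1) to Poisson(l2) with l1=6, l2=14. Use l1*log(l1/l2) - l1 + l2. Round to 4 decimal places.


KL divergence for Poisson:
KL = l1*log(l1/l2) - l1 + l2.
l1 = 6, l2 = 14.
log(6/14) = -0.847298.
l1*log(l1/l2) = 6 * -0.847298 = -5.083787.
KL = -5.083787 - 6 + 14 = 2.9162

2.9162


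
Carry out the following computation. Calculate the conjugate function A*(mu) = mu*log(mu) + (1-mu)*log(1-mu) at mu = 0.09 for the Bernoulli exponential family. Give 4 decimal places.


Legendre transform for Bernoulli:
A*(mu) = mu*log(mu) + (1-mu)*log(1-mu).
mu = 0.09, 1-mu = 0.91.
mu*log(mu) = 0.09*log(0.09) = -0.216715.
(1-mu)*log(1-mu) = 0.91*log(0.91) = -0.085823.
A* = -0.216715 + -0.085823 = -0.3025

-0.3025


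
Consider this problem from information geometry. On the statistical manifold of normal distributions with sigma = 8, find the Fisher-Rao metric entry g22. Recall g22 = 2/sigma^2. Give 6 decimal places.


For the 2-parameter normal family, the Fisher metric has:
  g11 = 1/sigma^2, g22 = 2/sigma^2.
sigma = 8, sigma^2 = 64.
g22 = 0.031250

0.031250


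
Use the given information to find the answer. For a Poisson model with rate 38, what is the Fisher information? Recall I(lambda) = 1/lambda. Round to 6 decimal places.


Fisher information for Poisson: I(lambda) = 1/lambda.
lambda = 38.
I(lambda) = 1/38 = 0.026316

0.026316


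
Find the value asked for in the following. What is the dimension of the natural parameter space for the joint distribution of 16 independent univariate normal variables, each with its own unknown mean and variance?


Exponential family dimension calculation:
Each univariate normal has two natural parameters (mu/sigma^2 and -1/(2 sigma^2)).
With 16 independent components, dim = 2 * 16 = 32.

32


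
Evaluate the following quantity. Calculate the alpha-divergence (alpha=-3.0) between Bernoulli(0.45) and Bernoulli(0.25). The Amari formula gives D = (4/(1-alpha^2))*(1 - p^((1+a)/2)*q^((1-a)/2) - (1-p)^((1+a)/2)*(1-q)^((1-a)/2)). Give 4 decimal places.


Amari alpha-divergence:
D = (4/(1-alpha^2))*(1 - p^((1+a)/2)*q^((1-a)/2) - (1-p)^((1+a)/2)*(1-q)^((1-a)/2)).
alpha = -3.0, p = 0.45, q = 0.25.
e1 = (1+alpha)/2 = -1.0, e2 = (1-alpha)/2 = 2.0.
t1 = p^e1 * q^e2 = 0.45^-1.0 * 0.25^2.0 = 0.138889.
t2 = (1-p)^e1 * (1-q)^e2 = 0.55^-1.0 * 0.75^2.0 = 1.022727.
4/(1-alpha^2) = -0.5.
D = -0.5*(1 - 0.138889 - 1.022727) = 0.0808

0.0808


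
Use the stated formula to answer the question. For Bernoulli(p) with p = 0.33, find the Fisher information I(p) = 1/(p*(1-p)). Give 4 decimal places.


For Bernoulli(p), Fisher information is I(p) = 1/(p*(1-p)).
p = 0.33, 1-p = 0.67.
p*(1-p) = 0.2211.
I(p) = 1/0.2211 = 4.5228

4.5228


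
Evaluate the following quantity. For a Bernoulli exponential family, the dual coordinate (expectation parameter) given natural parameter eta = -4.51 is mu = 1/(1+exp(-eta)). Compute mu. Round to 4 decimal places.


Dual coordinate (expectation parameter) for Bernoulli:
mu = 1/(1+exp(-eta)).
eta = -4.51.
exp(-eta) = exp(4.51) = 90.921819.
mu = 1/(1+90.921819) = 0.0109

0.0109


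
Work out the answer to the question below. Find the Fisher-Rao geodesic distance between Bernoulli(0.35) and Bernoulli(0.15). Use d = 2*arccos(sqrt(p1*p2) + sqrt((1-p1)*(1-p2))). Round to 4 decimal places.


Geodesic distance on Bernoulli manifold:
d(p1,p2) = 2*arccos(sqrt(p1*p2) + sqrt((1-p1)*(1-p2))).
sqrt(p1*p2) = sqrt(0.35*0.15) = 0.229129.
sqrt((1-p1)*(1-p2)) = sqrt(0.65*0.85) = 0.743303.
arg = 0.229129 + 0.743303 = 0.972432.
d = 2*arccos(0.972432) = 0.4707

0.4707


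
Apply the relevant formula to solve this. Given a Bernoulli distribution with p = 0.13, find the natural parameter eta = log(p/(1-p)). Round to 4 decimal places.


Natural parameter for Bernoulli: eta = log(p/(1-p)).
p = 0.13, 1-p = 0.87.
p/(1-p) = 0.149425.
eta = log(0.149425) = -1.9010

-1.9010


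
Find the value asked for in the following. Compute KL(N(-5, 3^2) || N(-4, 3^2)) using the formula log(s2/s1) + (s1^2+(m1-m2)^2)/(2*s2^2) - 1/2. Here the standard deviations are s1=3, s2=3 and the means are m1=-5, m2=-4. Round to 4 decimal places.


KL divergence between normal distributions:
KL = log(s2/s1) + (s1^2 + (m1-m2)^2)/(2*s2^2) - 1/2.
log(3/3) = 0.0.
(3^2 + (-5--4)^2)/(2*3^2) = (9 + 1)/18 = 0.555556.
KL = 0.0 + 0.555556 - 0.5 = 0.0556

0.0556


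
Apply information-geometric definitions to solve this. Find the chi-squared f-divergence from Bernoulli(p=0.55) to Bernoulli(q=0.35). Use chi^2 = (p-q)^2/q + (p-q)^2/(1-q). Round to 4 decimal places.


Chi-squared divergence between Bernoulli distributions:
chi^2 = (p-q)^2/q + (p-q)^2/(1-q).
p = 0.55, q = 0.35, p-q = 0.2.
(p-q)^2 = 0.04.
term1 = 0.04/0.35 = 0.114286.
term2 = 0.04/0.65 = 0.061538.
chi^2 = 0.114286 + 0.061538 = 0.1758

0.1758


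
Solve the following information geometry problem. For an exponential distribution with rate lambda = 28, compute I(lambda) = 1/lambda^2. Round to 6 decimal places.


Fisher information for exponential: I(lambda) = 1/lambda^2.
lambda = 28, lambda^2 = 784.
I = 1/784 = 0.001276

0.001276


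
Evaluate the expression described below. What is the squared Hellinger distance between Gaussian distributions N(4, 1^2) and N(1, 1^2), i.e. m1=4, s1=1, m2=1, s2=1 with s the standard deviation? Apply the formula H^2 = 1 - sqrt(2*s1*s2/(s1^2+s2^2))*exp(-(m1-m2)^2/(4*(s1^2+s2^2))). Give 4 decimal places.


Squared Hellinger distance for Gaussians:
H^2 = 1 - sqrt(2*s1*s2/(s1^2+s2^2)) * exp(-(m1-m2)^2/(4*(s1^2+s2^2))).
s1^2 = 1, s2^2 = 1, s1^2+s2^2 = 2.
sqrt(2*1*1/(2)) = 1.0.
(m1-m2)^2 = (3)^2 = 9.
exp(-9/(4*2)) = exp(-1.125) = 0.324652.
H^2 = 1 - 1.0*0.324652 = 0.6753

0.6753


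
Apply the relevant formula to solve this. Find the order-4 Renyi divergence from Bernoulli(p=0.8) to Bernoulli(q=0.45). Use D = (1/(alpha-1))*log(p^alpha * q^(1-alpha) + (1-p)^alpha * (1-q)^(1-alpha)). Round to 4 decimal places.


Renyi divergence of order alpha between Bernoulli distributions:
D = (1/(alpha-1))*log(p^alpha * q^(1-alpha) + (1-p)^alpha * (1-q)^(1-alpha)).
alpha = 4, p = 0.8, q = 0.45.
p^alpha * q^(1-alpha) = 0.8^4 * 0.45^-3 = 4.494925.
(1-p)^alpha * (1-q)^(1-alpha) = 0.2^4 * 0.55^-3 = 0.009617.
sum = 4.494925 + 0.009617 = 4.504541.
D = (1/3)*log(4.504541) = 0.5017

0.5017


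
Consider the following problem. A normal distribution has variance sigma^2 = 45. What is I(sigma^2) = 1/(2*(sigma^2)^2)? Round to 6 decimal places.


Fisher information for variance: I(sigma^2) = 1/(2*sigma^4).
sigma^2 = 45, so sigma^4 = 2025.
I = 1/(2*2025) = 1/4050 = 0.000247

0.000247


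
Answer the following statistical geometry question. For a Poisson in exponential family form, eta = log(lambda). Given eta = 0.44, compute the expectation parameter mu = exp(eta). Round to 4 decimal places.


Expectation parameter for Poisson exponential family:
mu = exp(eta).
eta = 0.44.
mu = exp(0.44) = 1.5527

1.5527


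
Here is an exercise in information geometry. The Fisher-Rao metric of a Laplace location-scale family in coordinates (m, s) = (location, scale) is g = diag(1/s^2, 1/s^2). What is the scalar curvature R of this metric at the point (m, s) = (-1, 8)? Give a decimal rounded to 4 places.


The metric has the form g = (A dm^2 + B ds^2)/s^2 with A = 1, B = 1.
Substitute u = sqrt(A/B)*m: g = B*(du^2 + ds^2)/s^2, i.e. B times the
Poincare upper half-plane metric, which has constant Gaussian curvature -1.
Scaling a 2D metric by a constant c divides the Gaussian curvature by c,
so K = -1/B = -1/(1) = -1.0000 everywhere (the point (m, s) = (-1, 8) is irrelevant:
the curvature is constant).
Scalar curvature in dimension 2: R = 2K = -2/(1) = -2.0000.

-2.0000


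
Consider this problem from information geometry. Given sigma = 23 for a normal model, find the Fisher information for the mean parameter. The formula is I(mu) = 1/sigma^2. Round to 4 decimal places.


The Fisher information for the mean of a normal distribution is I(mu) = 1/sigma^2.
sigma = 23, so sigma^2 = 529.
I(mu) = 1/529 = 0.0019

0.0019


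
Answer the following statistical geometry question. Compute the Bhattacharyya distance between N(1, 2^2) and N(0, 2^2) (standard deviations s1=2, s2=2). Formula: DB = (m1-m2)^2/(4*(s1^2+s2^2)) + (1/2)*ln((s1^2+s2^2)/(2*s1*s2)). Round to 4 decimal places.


Bhattacharyya distance between two Gaussians:
DB = (m1-m2)^2/(4*(s1^2+s2^2)) + (1/2)*ln((s1^2+s2^2)/(2*s1*s2)).
(m1-m2)^2 = (1)^2 = 1.
s1^2+s2^2 = 4 + 4 = 8.
term1 = 1/32 = 0.03125.
term2 = 0.5*ln(8/8.0) = 0.0.
DB = 0.03125 + 0.0 = 0.0313

0.0313


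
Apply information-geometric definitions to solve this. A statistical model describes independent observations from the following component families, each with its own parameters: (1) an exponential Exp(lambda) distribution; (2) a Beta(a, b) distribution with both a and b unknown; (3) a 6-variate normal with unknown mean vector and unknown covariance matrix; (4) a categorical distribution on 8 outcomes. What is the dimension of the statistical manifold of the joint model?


The dimension of a statistical manifold equals the number of free
(independent) real parameters of the model. For a product of independent
blocks the parameter counts add.
- exponential (lambda): 1.
- Beta (a, b): 2.
- 6-variate normal: 6 (mean) + 6*7/2 = 21 (symmetric covariance) = 27.
- categorical on 8 outcomes (probabilities sum to 1): 8-1 = 7.
Total = 1 + 2 + 27 + 7 = 37.
Dimension = 37

37


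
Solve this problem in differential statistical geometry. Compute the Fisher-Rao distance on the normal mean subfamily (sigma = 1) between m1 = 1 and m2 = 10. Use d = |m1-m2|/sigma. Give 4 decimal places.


On the fixed-variance normal subfamily, geodesic distance = |m1-m2|/sigma.
|1 - 10| = 9.
sigma = 1.
d = 9/1 = 9.0000

9.0000


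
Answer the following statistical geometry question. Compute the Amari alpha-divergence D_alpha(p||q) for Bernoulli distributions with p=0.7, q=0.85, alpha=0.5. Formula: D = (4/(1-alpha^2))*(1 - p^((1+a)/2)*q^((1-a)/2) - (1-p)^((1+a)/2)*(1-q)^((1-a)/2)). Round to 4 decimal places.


Amari alpha-divergence:
D = (4/(1-alpha^2))*(1 - p^((1+a)/2)*q^((1-a)/2) - (1-p)^((1+a)/2)*(1-q)^((1-a)/2)).
alpha = 0.5, p = 0.7, q = 0.85.
e1 = (1+alpha)/2 = 0.75, e2 = (1-alpha)/2 = 0.25.
t1 = p^e1 * q^e2 = 0.7^0.75 * 0.85^0.25 = 0.734815.
t2 = (1-p)^e1 * (1-q)^e2 = 0.3^0.75 * 0.15^0.25 = 0.252269.
4/(1-alpha^2) = 5.333333.
D = 5.333333*(1 - 0.734815 - 0.252269) = 0.0689

0.0689


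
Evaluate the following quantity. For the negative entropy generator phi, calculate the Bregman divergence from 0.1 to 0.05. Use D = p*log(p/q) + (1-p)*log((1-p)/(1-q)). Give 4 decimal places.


Bregman divergence with negative entropy generator:
D = p*log(p/q) + (1-p)*log((1-p)/(1-q)).
p = 0.1, q = 0.05.
p*log(p/q) = 0.1*log(0.1/0.05) = 0.069315.
(1-p)*log((1-p)/(1-q)) = 0.9*log(0.9/0.95) = -0.04866.
D = 0.069315 + -0.04866 = 0.0207

0.0207


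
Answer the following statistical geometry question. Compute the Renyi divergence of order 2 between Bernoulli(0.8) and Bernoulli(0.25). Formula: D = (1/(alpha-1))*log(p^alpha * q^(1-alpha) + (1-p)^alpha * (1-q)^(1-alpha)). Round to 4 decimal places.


Renyi divergence of order alpha between Bernoulli distributions:
D = (1/(alpha-1))*log(p^alpha * q^(1-alpha) + (1-p)^alpha * (1-q)^(1-alpha)).
alpha = 2, p = 0.8, q = 0.25.
p^alpha * q^(1-alpha) = 0.8^2 * 0.25^-1 = 2.56.
(1-p)^alpha * (1-q)^(1-alpha) = 0.2^2 * 0.75^-1 = 0.053333.
sum = 2.56 + 0.053333 = 2.613333.
D = (1/1)*log(2.613333) = 0.9606

0.9606


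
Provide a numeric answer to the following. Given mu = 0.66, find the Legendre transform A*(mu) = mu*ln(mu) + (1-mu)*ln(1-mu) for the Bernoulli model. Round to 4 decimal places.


Legendre transform for Bernoulli:
A*(mu) = mu*log(mu) + (1-mu)*log(1-mu).
mu = 0.66, 1-mu = 0.34.
mu*log(mu) = 0.66*log(0.66) = -0.27424.
(1-mu)*log(1-mu) = 0.34*log(0.34) = -0.366795.
A* = -0.27424 + -0.366795 = -0.6410

-0.6410


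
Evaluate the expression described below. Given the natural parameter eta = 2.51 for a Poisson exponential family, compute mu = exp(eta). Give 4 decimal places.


Expectation parameter for Poisson exponential family:
mu = exp(eta).
eta = 2.51.
mu = exp(2.51) = 12.3049

12.3049


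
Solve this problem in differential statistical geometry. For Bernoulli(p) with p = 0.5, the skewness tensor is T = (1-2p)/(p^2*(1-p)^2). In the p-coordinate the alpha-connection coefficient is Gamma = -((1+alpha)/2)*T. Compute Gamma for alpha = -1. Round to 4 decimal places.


Skewness (Amari-Chentsov) tensor: T = (1-2p)/(p^2*(1-p)^2).
p = 0.5, 1-2p = 0.0, p^2 = 0.25, (1-p)^2 = 0.25.
T = 0.0/(0.25 * 0.25) = 0.0.
In the p-coordinate, Gamma^(alpha) = Gamma^(0) - (alpha/2)*T with Gamma^(0) = (1/2)*g'(p) = -T/2,
so Gamma^(alpha) = -((1+alpha)/2)*T.
alpha = -1, -(1+alpha)/2 = 0.0.
Gamma = 0.0 * 0.0 = 0.0000

0.0000


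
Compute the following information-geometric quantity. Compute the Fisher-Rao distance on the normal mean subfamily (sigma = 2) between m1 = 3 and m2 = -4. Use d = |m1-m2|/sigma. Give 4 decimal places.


On the fixed-variance normal subfamily, geodesic distance = |m1-m2|/sigma.
|3 - -4| = 7.
sigma = 2.
d = 7/2 = 3.5000

3.5000


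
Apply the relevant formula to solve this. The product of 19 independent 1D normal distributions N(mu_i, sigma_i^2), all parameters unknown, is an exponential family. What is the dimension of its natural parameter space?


Exponential family dimension calculation:
Each univariate normal has two natural parameters (mu/sigma^2 and -1/(2 sigma^2)).
With 19 independent components, dim = 2 * 19 = 38.

38


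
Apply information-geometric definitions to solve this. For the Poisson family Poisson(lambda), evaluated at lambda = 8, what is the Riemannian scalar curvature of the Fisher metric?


This family has a single free parameter, so its statistical manifold
is 1-dimensional. The Riemann curvature tensor of any 1-dimensional
Riemannian manifold vanishes identically, so R = 0.

0


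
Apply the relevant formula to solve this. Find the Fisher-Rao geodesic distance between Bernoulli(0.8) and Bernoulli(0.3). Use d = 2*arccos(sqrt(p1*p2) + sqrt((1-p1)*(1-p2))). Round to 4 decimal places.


Geodesic distance on Bernoulli manifold:
d(p1,p2) = 2*arccos(sqrt(p1*p2) + sqrt((1-p1)*(1-p2))).
sqrt(p1*p2) = sqrt(0.8*0.3) = 0.489898.
sqrt((1-p1)*(1-p2)) = sqrt(0.2*0.7) = 0.374166.
arg = 0.489898 + 0.374166 = 0.864064.
d = 2*arccos(0.864064) = 1.0550

1.0550


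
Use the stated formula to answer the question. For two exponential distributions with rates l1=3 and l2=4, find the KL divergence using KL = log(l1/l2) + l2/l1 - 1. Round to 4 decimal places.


KL divergence for exponential family:
KL = log(l1/l2) + l2/l1 - 1.
log(3/4) = -0.287682.
4/3 = 1.333333.
KL = -0.287682 + 1.333333 - 1 = 0.0457

0.0457


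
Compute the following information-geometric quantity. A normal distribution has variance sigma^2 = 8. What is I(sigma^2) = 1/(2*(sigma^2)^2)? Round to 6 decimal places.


Fisher information for variance: I(sigma^2) = 1/(2*sigma^4).
sigma^2 = 8, so sigma^4 = 64.
I = 1/(2*64) = 1/128 = 0.007813

0.007813


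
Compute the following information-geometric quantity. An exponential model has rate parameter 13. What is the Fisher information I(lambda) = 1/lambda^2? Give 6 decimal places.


Fisher information for exponential: I(lambda) = 1/lambda^2.
lambda = 13, lambda^2 = 169.
I = 1/169 = 0.005917

0.005917


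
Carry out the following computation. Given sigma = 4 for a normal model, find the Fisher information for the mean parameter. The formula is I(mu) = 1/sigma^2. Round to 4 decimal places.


The Fisher information for the mean of a normal distribution is I(mu) = 1/sigma^2.
sigma = 4, so sigma^2 = 16.
I(mu) = 1/16 = 0.0625

0.0625


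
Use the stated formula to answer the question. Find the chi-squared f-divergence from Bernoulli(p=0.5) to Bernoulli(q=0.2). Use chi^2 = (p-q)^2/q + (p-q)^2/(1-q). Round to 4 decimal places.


Chi-squared divergence between Bernoulli distributions:
chi^2 = (p-q)^2/q + (p-q)^2/(1-q).
p = 0.5, q = 0.2, p-q = 0.3.
(p-q)^2 = 0.09.
term1 = 0.09/0.2 = 0.45.
term2 = 0.09/0.8 = 0.1125.
chi^2 = 0.45 + 0.1125 = 0.5625

0.5625


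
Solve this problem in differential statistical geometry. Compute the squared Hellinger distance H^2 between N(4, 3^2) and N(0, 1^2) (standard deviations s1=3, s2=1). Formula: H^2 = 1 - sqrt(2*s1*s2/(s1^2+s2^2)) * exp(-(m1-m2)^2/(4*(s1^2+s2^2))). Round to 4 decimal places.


Squared Hellinger distance for Gaussians:
H^2 = 1 - sqrt(2*s1*s2/(s1^2+s2^2)) * exp(-(m1-m2)^2/(4*(s1^2+s2^2))).
s1^2 = 9, s2^2 = 1, s1^2+s2^2 = 10.
sqrt(2*3*1/(10)) = 0.774597.
(m1-m2)^2 = (4)^2 = 16.
exp(-16/(4*10)) = exp(-0.4) = 0.67032.
H^2 = 1 - 0.774597*0.67032 = 0.4808

0.4808


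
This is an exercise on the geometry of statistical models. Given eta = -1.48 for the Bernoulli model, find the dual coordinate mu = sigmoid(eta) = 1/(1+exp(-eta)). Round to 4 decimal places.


Dual coordinate (expectation parameter) for Bernoulli:
mu = 1/(1+exp(-eta)).
eta = -1.48.
exp(-eta) = exp(1.48) = 4.392946.
mu = 1/(1+4.392946) = 0.1854

0.1854
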